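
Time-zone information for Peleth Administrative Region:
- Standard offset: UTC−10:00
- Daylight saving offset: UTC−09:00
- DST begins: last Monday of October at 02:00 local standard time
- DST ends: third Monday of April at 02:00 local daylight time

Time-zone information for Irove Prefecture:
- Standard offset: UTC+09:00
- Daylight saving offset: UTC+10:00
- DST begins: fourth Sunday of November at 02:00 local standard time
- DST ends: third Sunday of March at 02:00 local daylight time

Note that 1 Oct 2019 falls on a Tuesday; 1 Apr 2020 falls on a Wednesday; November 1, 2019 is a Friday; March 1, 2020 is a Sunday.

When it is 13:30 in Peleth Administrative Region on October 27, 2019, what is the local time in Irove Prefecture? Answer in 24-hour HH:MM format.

1 October 2019 is a Tuesday, so Mondays fall on 7, 14, 21, 28; the last is October 28.
1 April 2020 is a Wednesday, so the first Monday is April 6 and the third is April 20.
October 27, 2019 is outside the daylight-saving period (28 October 2019 – 20 April 2020), so Peleth Administrative Region is on standard time, UTC−10:00.
13:30 Peleth Administrative Region + 10h = 23:30 UTC.
1 November 2019 is a Friday, so the first Sunday is November 3 and the fourth is November 24.
1 March 2020 is a Sunday, so the first Sunday is March 1 and the third is March 15.
At the standard offset (UTC+09:00), 23:30 UTC + 9h = 08:30 Irove Prefecture standard time (rolling into the next day, 28 October 2019).
The standard-time date in Irove Prefecture, October 28, 2019, does not fall between 24 November 2019 and 15 March 2020, so daylight saving is not in effect and Irove Prefecture is at UTC+09:00.
23:30 UTC + 9h = 08:30 Irove Prefecture (rolling into the next day, 28 October 2019).

08:30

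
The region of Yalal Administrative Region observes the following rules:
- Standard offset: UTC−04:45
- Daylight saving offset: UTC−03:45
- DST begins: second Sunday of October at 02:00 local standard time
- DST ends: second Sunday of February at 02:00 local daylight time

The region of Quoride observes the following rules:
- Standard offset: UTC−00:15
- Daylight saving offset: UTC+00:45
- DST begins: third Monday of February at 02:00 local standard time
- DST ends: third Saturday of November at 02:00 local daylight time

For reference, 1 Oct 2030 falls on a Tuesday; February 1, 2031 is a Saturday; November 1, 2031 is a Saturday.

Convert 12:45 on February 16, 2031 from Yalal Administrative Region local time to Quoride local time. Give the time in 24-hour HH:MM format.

1 October 2030 is a Tuesday, so the first Sunday is October 6 and the second is October 13.
1 February 2031 is a Saturday, so the first Sunday is February 2 and the second is February 9.
February 16, 2031 is outside the daylight-saving period (13 October 2030 – 9 February 2031), so Yalal Administrative Region is on standard time, UTC−04:45.
12:45 Yalal Administrative Region + 4h45m = 17:30 UTC.
1 February 2031 is a Saturday, so the first Monday is February 3 and the third is February 17.
1 November 2031 is a Saturday, so the first Saturday is November 1 and the third is November 15.
At the standard offset (UTC−00:15), 17:30 UTC − 0h15m = 17:15 Quoride standard time.
The standard-time date in Quoride, February 16, 2031, does not fall between 17 February and 15 November, so daylight saving is not in effect and Quoride is at UTC−00:15.
17:30 UTC − 0h15m = 17:15 Quoride.

17:15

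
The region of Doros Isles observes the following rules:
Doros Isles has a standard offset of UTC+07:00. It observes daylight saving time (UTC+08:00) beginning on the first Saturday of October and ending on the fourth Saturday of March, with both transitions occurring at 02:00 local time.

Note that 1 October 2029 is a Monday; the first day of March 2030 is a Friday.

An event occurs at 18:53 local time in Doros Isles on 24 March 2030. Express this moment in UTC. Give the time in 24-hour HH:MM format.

11:53

1 October 2029 is a Monday, so the first Saturday is October 6.
1 March 2030 is a Friday, so the first Saturday is March 2 and the fourth is March 23.
Daylight saving runs 6 October 2029 – 23 March 2030; 24 March 2030 is outside that window, so Doros Isles is on standard time at UTC+07:00.
18:53 local − 7h = 11:53 UTC.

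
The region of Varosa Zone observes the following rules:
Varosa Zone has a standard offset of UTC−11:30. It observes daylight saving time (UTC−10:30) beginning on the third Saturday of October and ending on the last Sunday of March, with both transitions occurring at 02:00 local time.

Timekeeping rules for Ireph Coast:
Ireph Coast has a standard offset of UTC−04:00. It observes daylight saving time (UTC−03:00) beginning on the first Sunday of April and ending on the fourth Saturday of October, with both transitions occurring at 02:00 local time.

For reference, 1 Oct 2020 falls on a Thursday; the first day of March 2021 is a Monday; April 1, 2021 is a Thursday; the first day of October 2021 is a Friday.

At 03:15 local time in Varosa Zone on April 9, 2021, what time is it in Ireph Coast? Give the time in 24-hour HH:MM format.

11:45

1 October 2020 is a Thursday, so the first Saturday is October 3 and the third is October 17.
1 March 2021 is a Monday, so Sundays fall on 7, 14, 21, 28; the last is March 28.
April 9, 2021 is outside the daylight-saving period (17 October 2020 – 28 March 2021), so Varosa Zone is on standard time, UTC−11:30.
03:15 Varosa Zone + 11h30m = 14:45 UTC.
1 April 2021 is a Thursday, so the first Sunday is April 4.
1 October 2021 is a Friday, so the first Saturday is October 2 and the fourth is October 23.
At the standard offset (UTC−04:00), 14:45 UTC − 4h = 10:45 Ireph Coast standard time.
The standard-time date in Ireph Coast, April 9, 2021, falls between 4 April and 23 October, so daylight saving is in effect and Ireph Coast is at UTC−03:00.
14:45 UTC − 3h = 11:45 Ireph Coast.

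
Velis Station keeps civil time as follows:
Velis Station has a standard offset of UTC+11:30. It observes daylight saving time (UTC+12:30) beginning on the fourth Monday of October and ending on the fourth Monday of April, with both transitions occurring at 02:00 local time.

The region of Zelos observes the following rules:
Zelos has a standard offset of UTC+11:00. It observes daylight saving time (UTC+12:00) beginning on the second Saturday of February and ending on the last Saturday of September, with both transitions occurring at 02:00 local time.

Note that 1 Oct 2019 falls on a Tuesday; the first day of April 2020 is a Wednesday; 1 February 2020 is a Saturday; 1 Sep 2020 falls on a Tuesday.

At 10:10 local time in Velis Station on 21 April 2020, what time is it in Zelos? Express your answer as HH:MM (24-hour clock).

1 October 2019 is a Tuesday, so the first Monday is October 7 and the fourth is October 28.
1 April 2020 is a Wednesday, so the first Monday is April 6 and the fourth is April 27.
21 April 2020 lies within the daylight-saving period (28 October 2019 – 27 April 2020), so Velis Station is on daylight time, UTC+12:30.
10:10 Velis Station − 12h30m = 21:40 UTC (rolling into the previous day, 20 April 2020).
1 February 2020 is a Saturday, so the first Saturday is February 1 and the second is February 8.
1 September 2020 is a Tuesday, so Saturdays fall on 5, 12, 19, 26; the last is September 26.
At the standard offset (UTC+11:00), 21:40 UTC + 11h = 08:40 Zelos standard time (rolling into the next day, 21 April 2020).
The standard-time date in Zelos, 21 April 2020, falls between 8 February and 26 September, so daylight saving is in effect and Zelos is at UTC+12:00.
21:40 UTC + 12h = 09:40 Zelos (rolling into the next day, 21 April 2020).

09:40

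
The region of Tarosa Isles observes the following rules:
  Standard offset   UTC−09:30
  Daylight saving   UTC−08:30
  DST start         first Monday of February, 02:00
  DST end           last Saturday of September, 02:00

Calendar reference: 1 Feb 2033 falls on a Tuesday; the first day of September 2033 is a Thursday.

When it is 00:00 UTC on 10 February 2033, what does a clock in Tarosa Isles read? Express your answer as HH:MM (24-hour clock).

1 February 2033 is a Tuesday, so the first Monday is February 7.
1 September 2033 is a Thursday, so Saturdays fall on 3, 10, 17, 24; the last is September 24.
At the standard offset (UTC−09:30), 00:00 UTC − 9h30m = 14:30 Tarosa Isles standard time (rolling into the previous day, 9 February 2033).
The standard-time date in Tarosa Isles, 9 February 2033, falls between 7 February and 24 September, so daylight saving is in effect and Tarosa Isles is at UTC−08:30.
00:00 UTC − 8h30m = 15:30 local (rolling into the previous day, 9 February 2033).

15:30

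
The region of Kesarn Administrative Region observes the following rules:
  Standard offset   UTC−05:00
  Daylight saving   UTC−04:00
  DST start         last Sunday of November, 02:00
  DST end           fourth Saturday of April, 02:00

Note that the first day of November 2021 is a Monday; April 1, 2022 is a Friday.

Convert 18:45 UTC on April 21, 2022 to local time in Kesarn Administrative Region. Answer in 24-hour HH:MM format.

1 November 2021 is a Monday, so Sundays fall on 7, 14, 21, 28; the last is November 28.
1 April 2022 is a Friday, so the first Saturday is April 2 and the fourth is April 23.
At the standard offset (UTC−05:00), 18:45 UTC − 5h = 13:45 Kesarn Administrative Region standard time.
The standard-time date in Kesarn Administrative Region, April 21, 2022, falls between 28 November 2021 and 23 April 2022, so daylight saving is in effect and Kesarn Administrative Region is at UTC−04:00.
18:45 UTC − 4h = 14:45 local.

14:45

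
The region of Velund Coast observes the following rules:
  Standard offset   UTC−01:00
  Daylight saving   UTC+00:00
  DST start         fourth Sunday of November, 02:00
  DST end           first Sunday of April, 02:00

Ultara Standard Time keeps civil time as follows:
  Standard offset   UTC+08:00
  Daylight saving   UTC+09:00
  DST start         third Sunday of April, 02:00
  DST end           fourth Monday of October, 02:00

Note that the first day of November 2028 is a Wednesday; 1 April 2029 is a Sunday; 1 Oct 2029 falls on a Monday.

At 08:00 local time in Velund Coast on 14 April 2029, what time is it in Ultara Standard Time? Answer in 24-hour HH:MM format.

17:00

1 November 2028 is a Wednesday, so the first Sunday is November 5 and the fourth is November 26.
1 April 2029 is a Sunday, so the first Sunday is April 1.
14 April 2029 does not fall between 26 November 2028 and 1 April 2029, so daylight saving is not in effect and Velund Coast is at UTC−01:00.
08:00 Velund Coast + 1h = 09:00 UTC.
1 April 2029 is a Sunday, so the first Sunday is April 1 and the third is April 15.
1 October 2029 is a Monday, so the first Monday is October 1 and the fourth is October 22.
At the standard offset (UTC+08:00), 09:00 UTC + 8h = 17:00 Ultara Standard Time standard time.
The standard-time date in Ultara Standard Time, 14 April 2029, is outside the daylight-saving period (15 April – 22 October), so Ultara Standard Time is on standard time, UTC+08:00.
09:00 UTC + 8h = 17:00 Ultara Standard Time.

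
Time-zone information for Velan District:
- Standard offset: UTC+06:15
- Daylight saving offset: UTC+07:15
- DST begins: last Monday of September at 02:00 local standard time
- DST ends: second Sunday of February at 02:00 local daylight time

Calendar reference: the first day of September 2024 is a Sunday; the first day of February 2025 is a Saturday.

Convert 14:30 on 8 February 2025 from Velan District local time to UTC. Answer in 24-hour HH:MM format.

1 September 2024 is a Sunday, so Mondays fall on 2, 9, 16, 23, 30; the last is September 30.
1 February 2025 is a Saturday, so the first Sunday is February 2 and the second is February 9.
8 February 2025 lies within the daylight-saving period (30 September 2024 – 9 February 2025), so Velan District is on daylight time, UTC+07:15.
14:30 local − 7h15m = 07:15 UTC.

07:15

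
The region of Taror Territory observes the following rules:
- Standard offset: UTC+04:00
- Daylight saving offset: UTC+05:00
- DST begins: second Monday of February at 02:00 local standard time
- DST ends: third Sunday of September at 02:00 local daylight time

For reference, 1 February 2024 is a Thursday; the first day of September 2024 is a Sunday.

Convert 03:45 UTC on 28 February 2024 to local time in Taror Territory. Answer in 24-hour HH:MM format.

08:45

1 February 2024 is a Thursday, so the first Monday is February 5 and the second is February 12.
1 September 2024 is a Sunday, so the first Sunday is September 1 and the third is September 15.
At the standard offset (UTC+04:00), 03:45 UTC + 4h = 07:45 Taror Territory standard time.
The standard-time date in Taror Territory, 28 February 2024, falls between 12 February and 15 September, so daylight saving is in effect and Taror Territory is at UTC+05:00.
03:45 UTC + 5h = 08:45 local.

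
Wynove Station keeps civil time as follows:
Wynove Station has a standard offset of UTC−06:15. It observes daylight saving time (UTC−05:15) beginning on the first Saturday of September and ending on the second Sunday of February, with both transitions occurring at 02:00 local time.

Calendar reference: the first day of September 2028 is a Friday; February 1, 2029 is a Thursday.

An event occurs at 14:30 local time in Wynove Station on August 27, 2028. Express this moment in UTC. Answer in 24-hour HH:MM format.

1 September 2028 is a Friday, so the first Saturday is September 2.
1 February 2029 is a Thursday, so the first Sunday is February 4 and the second is February 11.
August 27, 2028 is outside the daylight-saving period (2 September 2028 – 11 February 2029), so Wynove Station is on standard time, UTC−06:15.
14:30 local + 6h15m = 20:45 UTC.

20:45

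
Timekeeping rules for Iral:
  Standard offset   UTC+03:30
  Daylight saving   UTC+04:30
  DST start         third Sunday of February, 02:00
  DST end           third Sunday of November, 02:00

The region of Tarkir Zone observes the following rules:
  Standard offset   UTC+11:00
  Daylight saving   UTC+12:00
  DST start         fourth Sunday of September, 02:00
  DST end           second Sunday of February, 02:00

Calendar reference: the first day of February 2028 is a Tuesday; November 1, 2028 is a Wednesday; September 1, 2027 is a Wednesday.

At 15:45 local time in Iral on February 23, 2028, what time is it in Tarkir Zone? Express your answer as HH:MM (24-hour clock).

1 February 2028 is a Tuesday, so the first Sunday is February 6 and the third is February 20.
1 November 2028 is a Wednesday, so the first Sunday is November 5 and the third is November 19.
February 23, 2028 falls between 20 February and 19 November, so daylight saving is in effect and Iral is at UTC+04:30.
15:45 Iral − 4h30m = 11:15 UTC.
1 September 2027 is a Wednesday, so the first Sunday is September 5 and the fourth is September 26.
1 February 2028 is a Tuesday, so the first Sunday is February 6 and the second is February 13.
At the standard offset (UTC+11:00), 11:15 UTC + 11h = 22:15 Tarkir Zone standard time.
Daylight saving runs 26 September 2027 – 13 February 2028; the standard-time date in Tarkir Zone, February 23, 2028, is outside that window, so Tarkir Zone is on standard time at UTC+11:00.
11:15 UTC + 11h = 22:15 Tarkir Zone.

22:15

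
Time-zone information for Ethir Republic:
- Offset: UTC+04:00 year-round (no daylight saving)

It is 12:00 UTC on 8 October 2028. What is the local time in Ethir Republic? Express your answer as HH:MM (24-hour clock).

16:00

Ethir Republic stays on UTC+04:00 all year.
12:00 UTC + 4h = 16:00 local.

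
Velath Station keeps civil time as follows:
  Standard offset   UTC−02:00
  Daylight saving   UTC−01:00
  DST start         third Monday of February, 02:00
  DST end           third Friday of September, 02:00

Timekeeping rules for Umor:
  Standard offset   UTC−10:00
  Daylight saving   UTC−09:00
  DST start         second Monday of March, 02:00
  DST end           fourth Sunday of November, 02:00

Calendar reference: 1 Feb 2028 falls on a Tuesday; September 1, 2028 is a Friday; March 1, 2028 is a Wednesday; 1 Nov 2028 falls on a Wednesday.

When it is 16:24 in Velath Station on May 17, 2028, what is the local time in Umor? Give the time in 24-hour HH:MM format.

08:24

1 February 2028 is a Tuesday, so the first Monday is February 7 and the third is February 21.
1 September 2028 is a Friday, so the first Friday is September 1 and the third is September 15.
May 17, 2028 lies within the daylight-saving period (21 February – 15 September), so Velath Station is on daylight time, UTC−01:00.
16:24 Velath Station + 1h = 17:24 UTC.
1 March 2028 is a Wednesday, so the first Monday is March 6 and the second is March 13.
1 November 2028 is a Wednesday, so the first Sunday is November 5 and the fourth is November 26.
At the standard offset (UTC−10:00), 17:24 UTC − 10h = 07:24 Umor standard time.
The standard-time date in Umor, May 17, 2028, lies within the daylight-saving period (13 March – 26 November), so Umor is on daylight time, UTC−09:00.
17:24 UTC − 9h = 08:24 Umor.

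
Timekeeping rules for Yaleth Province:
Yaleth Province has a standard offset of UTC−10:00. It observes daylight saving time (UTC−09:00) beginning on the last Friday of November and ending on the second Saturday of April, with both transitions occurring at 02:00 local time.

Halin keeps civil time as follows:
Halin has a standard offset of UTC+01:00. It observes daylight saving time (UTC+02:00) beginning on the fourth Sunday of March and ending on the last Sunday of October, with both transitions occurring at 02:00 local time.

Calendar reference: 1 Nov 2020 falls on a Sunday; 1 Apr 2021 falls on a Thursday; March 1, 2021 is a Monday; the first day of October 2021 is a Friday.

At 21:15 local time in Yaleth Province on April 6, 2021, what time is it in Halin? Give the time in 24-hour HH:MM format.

1 November 2020 is a Sunday, so Fridays fall on 6, 13, 20, 27; the last is November 27.
1 April 2021 is a Thursday, so the first Saturday is April 3 and the second is April 10.
April 6, 2021 lies within the daylight-saving period (27 November 2020 – 10 April 2021), so Yaleth Province is on daylight time, UTC−09:00.
21:15 Yaleth Province + 9h = 06:15 UTC (rolling into the next day, 7 April 2021).
1 March 2021 is a Monday, so the first Sunday is March 7 and the fourth is March 28.
1 October 2021 is a Friday, so Sundays fall on 3, 10, 17, 24, 31; the last is October 31.
At the standard offset (UTC+01:00), 06:15 UTC + 1h = 07:15 Halin standard time.
The standard-time date in Halin, April 7, 2021, falls between 28 March and 31 October, so daylight saving is in effect and Halin is at UTC+02:00.
06:15 UTC + 2h = 08:15 Halin.

08:15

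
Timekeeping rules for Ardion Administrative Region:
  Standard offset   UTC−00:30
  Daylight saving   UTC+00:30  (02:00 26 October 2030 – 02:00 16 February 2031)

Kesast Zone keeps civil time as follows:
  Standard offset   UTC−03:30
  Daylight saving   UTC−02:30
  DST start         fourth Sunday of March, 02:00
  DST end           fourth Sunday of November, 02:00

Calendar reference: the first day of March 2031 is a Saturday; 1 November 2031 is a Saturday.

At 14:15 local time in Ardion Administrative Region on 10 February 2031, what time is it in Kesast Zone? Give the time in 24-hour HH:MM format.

10 February 2031 lies within the daylight-saving period (26 October 2030 – 16 February 2031), so Ardion Administrative Region is on daylight time, UTC+00:30.
14:15 Ardion Administrative Region − 0h30m = 13:45 UTC.
1 March 2031 is a Saturday, so the first Sunday is March 2 and the fourth is March 23.
1 November 2031 is a Saturday, so the first Sunday is November 2 and the fourth is November 23.
At the standard offset (UTC−03:30), 13:45 UTC − 3h30m = 10:15 Kesast Zone standard time.
The standard-time date in Kesast Zone, 10 February 2031, is outside the daylight-saving period (23 March – 23 November), so Kesast Zone is on standard time, UTC−03:30.
13:45 UTC − 3h30m = 10:15 Kesast Zone.

10:15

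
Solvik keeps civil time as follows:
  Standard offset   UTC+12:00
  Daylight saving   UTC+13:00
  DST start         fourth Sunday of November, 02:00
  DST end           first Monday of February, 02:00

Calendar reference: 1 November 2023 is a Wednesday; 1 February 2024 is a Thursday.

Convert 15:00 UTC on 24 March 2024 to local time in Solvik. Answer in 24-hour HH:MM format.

1 November 2023 is a Wednesday, so the first Sunday is November 5 and the fourth is November 26.
1 February 2024 is a Thursday, so the first Monday is February 5.
At the standard offset (UTC+12:00), 15:00 UTC + 12h = 03:00 Solvik standard time (rolling into the next day, 25 March 2024).
The standard-time date in Solvik, 25 March 2024, does not fall between 26 November 2023 and 5 February 2024, so daylight saving is not in effect and Solvik is at UTC+12:00.
15:00 UTC + 12h = 03:00 local (rolling into the next day, 25 March 2024).

03:00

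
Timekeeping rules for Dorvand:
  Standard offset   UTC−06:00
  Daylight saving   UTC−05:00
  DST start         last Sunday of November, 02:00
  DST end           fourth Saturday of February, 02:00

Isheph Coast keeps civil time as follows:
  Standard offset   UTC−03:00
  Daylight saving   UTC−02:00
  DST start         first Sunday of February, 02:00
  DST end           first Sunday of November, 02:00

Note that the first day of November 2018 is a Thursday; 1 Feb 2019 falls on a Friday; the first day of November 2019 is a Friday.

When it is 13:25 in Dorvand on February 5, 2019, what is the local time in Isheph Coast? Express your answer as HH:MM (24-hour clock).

16:25

1 November 2018 is a Thursday, so Sundays fall on 4, 11, 18, 25; the last is November 25.
1 February 2019 is a Friday, so the first Saturday is February 2 and the fourth is February 23.
Daylight saving runs 25 November 2018 – 23 February 2019; February 5, 2019 is inside that window, so Dorvand is at UTC−05:00.
13:25 Dorvand + 5h = 18:25 UTC.
1 February 2019 is a Friday, so the first Sunday is February 3.
1 November 2019 is a Friday, so the first Sunday is November 3.
At the standard offset (UTC−03:00), 18:25 UTC − 3h = 15:25 Isheph Coast standard time.
The standard-time date in Isheph Coast, February 5, 2019, falls between 3 February and 3 November, so daylight saving is in effect and Isheph Coast is at UTC−02:00.
18:25 UTC − 2h = 16:25 Isheph Coast.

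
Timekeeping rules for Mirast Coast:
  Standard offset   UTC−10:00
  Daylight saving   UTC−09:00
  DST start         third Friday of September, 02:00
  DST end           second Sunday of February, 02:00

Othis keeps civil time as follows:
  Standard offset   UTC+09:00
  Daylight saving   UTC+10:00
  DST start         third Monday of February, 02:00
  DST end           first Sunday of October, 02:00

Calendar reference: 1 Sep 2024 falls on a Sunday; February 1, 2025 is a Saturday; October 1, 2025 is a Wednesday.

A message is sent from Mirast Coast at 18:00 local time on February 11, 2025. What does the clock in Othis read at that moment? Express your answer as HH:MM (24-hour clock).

1 September 2024 is a Sunday, so the first Friday is September 6 and the third is September 20.
1 February 2025 is a Saturday, so the first Sunday is February 2 and the second is February 9.
February 11, 2025 is outside the daylight-saving period (20 September 2024 – 9 February 2025), so Mirast Coast is on standard time, UTC−10:00.
18:00 Mirast Coast + 10h = 04:00 UTC (rolling into the next day, 12 February 2025).
1 February 2025 is a Saturday, so the first Monday is February 3 and the third is February 17.
1 October 2025 is a Wednesday, so the first Sunday is October 5.
At the standard offset (UTC+09:00), 04:00 UTC + 9h = 13:00 Othis standard time.
Daylight saving runs 17 February – 5 October; the standard-time date in Othis, February 12, 2025, is outside that window, so Othis is on standard time at UTC+09:00.
04:00 UTC + 9h = 13:00 Othis.

13:00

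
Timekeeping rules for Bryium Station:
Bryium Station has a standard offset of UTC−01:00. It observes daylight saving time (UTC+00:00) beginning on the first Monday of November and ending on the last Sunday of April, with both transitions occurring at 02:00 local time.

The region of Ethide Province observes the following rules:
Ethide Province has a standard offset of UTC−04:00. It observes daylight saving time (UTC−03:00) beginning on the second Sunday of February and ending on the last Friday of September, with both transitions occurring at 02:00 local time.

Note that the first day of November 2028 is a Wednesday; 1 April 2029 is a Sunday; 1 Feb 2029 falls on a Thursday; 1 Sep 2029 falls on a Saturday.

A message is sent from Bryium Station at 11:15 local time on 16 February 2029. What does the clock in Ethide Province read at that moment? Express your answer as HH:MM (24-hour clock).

1 November 2028 is a Wednesday, so the first Monday is November 6.
1 April 2029 is a Sunday, so Sundays fall on 1, 8, 15, 22, 29; the last is April 29.
16 February 2029 falls between 6 November 2028 and 29 April 2029, so daylight saving is in effect and Bryium Station is at UTC+00:00.
11:15 Bryium Station − 0h = 11:15 UTC.
1 February 2029 is a Thursday, so the first Sunday is February 4 and the second is February 11.
1 September 2029 is a Saturday, so Fridays fall on 7, 14, 21, 28; the last is September 28.
At the standard offset (UTC−04:00), 11:15 UTC − 4h = 07:15 Ethide Province standard time.
The standard-time date in Ethide Province, 16 February 2029, falls between 11 February and 28 September, so daylight saving is in effect and Ethide Province is at UTC−03:00.
11:15 UTC − 3h = 08:15 Ethide Province.

08:15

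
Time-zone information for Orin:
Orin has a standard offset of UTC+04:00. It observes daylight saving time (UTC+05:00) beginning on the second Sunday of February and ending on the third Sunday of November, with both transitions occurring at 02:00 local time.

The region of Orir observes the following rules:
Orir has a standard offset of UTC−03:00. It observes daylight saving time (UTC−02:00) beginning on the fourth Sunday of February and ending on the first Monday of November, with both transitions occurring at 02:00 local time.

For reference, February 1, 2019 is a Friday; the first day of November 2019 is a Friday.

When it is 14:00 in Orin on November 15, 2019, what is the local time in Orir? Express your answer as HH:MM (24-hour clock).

1 February 2019 is a Friday, so the first Sunday is February 3 and the second is February 10.
1 November 2019 is a Friday, so the first Sunday is November 3 and the third is November 17.
November 15, 2019 lies within the daylight-saving period (10 February – 17 November), so Orin is on daylight time, UTC+05:00.
14:00 Orin − 5h = 09:00 UTC.
1 February 2019 is a Friday, so the first Sunday is February 3 and the fourth is February 24.
1 November 2019 is a Friday, so the first Monday is November 4.
At the standard offset (UTC−03:00), 09:00 UTC − 3h = 06:00 Orir standard time.
The standard-time date in Orir, November 15, 2019, does not fall between 24 February and 4 November, so daylight saving is not in effect and Orir is at UTC−03:00.
09:00 UTC − 3h = 06:00 Orir.

06:00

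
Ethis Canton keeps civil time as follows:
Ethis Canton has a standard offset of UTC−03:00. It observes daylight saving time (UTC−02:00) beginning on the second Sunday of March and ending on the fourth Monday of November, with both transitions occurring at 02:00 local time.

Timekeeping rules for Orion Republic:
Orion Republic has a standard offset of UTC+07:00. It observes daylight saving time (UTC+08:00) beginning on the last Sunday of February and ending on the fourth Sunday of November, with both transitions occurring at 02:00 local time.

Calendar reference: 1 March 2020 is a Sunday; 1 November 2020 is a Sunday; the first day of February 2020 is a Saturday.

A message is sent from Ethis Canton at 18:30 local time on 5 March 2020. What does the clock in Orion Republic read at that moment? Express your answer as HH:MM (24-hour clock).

1 March 2020 is a Sunday, so the first Sunday is March 1 and the second is March 8.
1 November 2020 is a Sunday, so the first Monday is November 2 and the fourth is November 23.
Daylight saving runs 8 March – 23 November; 5 March 2020 is outside that window, so Ethis Canton is on standard time at UTC−03:00.
18:30 Ethis Canton + 3h = 21:30 UTC.
1 February 2020 is a Saturday, so Sundays fall on 2, 9, 16, 23; the last is February 23.
1 November 2020 is a Sunday, so the first Sunday is November 1 and the fourth is November 22.
At the standard offset (UTC+07:00), 21:30 UTC + 7h = 04:30 Orion Republic standard time (rolling into the next day, 6 March 2020).
The standard-time date in Orion Republic, 6 March 2020, lies within the daylight-saving period (23 February – 22 November), so Orion Republic is on daylight time, UTC+08:00.
21:30 UTC + 8h = 05:30 Orion Republic (rolling into the next day, 6 March 2020).

05:30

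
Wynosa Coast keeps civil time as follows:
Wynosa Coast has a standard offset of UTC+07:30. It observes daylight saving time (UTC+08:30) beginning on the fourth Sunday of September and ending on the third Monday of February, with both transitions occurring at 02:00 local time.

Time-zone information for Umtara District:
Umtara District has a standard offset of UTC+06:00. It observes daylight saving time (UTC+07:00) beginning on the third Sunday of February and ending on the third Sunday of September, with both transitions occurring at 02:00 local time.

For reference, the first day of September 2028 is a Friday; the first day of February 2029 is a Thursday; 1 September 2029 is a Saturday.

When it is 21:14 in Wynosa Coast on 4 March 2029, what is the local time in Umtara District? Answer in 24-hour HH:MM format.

1 September 2028 is a Friday, so the first Sunday is September 3 and the fourth is September 24.
1 February 2029 is a Thursday, so the first Monday is February 5 and the third is February 19.
4 March 2029 is outside the daylight-saving period (24 September 2028 – 19 February 2029), so Wynosa Coast is on standard time, UTC+07:30.
21:14 Wynosa Coast − 7h30m = 13:44 UTC.
1 February 2029 is a Thursday, so the first Sunday is February 4 and the third is February 18.
1 September 2029 is a Saturday, so the first Sunday is September 2 and the third is September 16.
At the standard offset (UTC+06:00), 13:44 UTC + 6h = 19:44 Umtara District standard time.
Daylight saving runs 18 February – 16 September; the standard-time date in Umtara District, 4 March 2029, is inside that window, so Umtara District is at UTC+07:00.
13:44 UTC + 7h = 20:44 Umtara District.

20:44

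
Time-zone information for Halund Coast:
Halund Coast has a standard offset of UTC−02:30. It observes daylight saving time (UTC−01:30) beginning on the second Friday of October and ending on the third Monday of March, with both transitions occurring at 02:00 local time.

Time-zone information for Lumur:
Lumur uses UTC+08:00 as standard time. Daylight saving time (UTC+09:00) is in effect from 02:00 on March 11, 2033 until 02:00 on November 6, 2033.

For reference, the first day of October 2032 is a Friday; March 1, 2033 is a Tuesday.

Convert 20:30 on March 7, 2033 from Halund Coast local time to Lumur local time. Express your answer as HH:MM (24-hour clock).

06:00

1 October 2032 is a Friday, so the first Friday is October 1 and the second is October 8.
1 March 2033 is a Tuesday, so the first Monday is March 7 and the third is March 21.
March 7, 2033 falls between 8 October 2032 and 21 March 2033, so daylight saving is in effect and Halund Coast is at UTC−01:30.
20:30 Halund Coast + 1h30m = 22:00 UTC.
At the standard offset (UTC+08:00), 22:00 UTC + 8h = 06:00 Lumur standard time (rolling into the next day, 8 March 2033).
The standard-time date in Lumur, March 8, 2033, does not fall between 11 March and 6 November, so daylight saving is not in effect and Lumur is at UTC+08:00.
22:00 UTC + 8h = 06:00 Lumur (rolling into the next day, 8 March 2033).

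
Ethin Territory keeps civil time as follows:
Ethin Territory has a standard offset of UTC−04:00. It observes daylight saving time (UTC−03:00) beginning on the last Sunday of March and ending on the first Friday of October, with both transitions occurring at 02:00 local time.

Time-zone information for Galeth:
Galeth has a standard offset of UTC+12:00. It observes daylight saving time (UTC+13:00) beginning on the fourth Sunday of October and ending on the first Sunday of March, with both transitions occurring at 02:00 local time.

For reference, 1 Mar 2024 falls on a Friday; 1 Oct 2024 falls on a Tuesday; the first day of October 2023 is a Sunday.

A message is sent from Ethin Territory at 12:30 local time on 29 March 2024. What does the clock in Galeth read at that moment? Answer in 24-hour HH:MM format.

1 March 2024 is a Friday, so Sundays fall on 3, 10, 17, 24, 31; the last is March 31.
1 October 2024 is a Tuesday, so the first Friday is October 4.
29 March 2024 does not fall between 31 March and 4 October, so daylight saving is not in effect and Ethin Territory is at UTC−04:00.
12:30 Ethin Territory + 4h = 16:30 UTC.
1 October 2023 is a Sunday, so the first Sunday is October 1 and the fourth is October 22.
1 March 2024 is a Friday, so the first Sunday is March 3.
At the standard offset (UTC+12:00), 16:30 UTC + 12h = 04:30 Galeth standard time (rolling into the next day, 30 March 2024).
The standard-time date in Galeth, 30 March 2024, is outside the daylight-saving period (22 October 2023 – 3 March 2024), so Galeth is on standard time, UTC+12:00.
16:30 UTC + 12h = 04:30 Galeth (rolling into the next day, 30 March 2024).

04:30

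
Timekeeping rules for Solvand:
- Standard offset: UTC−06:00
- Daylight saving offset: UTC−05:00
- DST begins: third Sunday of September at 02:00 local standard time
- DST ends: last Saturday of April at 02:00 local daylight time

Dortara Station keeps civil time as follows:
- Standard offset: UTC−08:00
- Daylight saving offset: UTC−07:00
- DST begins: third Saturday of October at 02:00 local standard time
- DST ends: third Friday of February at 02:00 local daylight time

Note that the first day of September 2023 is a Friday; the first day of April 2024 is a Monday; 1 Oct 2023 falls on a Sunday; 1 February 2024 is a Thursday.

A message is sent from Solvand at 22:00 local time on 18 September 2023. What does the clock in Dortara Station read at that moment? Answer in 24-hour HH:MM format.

19:00

1 September 2023 is a Friday, so the first Sunday is September 3 and the third is September 17.
1 April 2024 is a Monday, so Saturdays fall on 6, 13, 20, 27; the last is April 27.
Daylight saving runs 17 September 2023 – 27 April 2024; 18 September 2023 is inside that window, so Solvand is at UTC−05:00.
22:00 Solvand + 5h = 03:00 UTC (rolling into the next day, 19 September 2023).
1 October 2023 is a Sunday, so the first Saturday is October 7 and the third is October 21.
1 February 2024 is a Thursday, so the first Friday is February 2 and the third is February 16.
At the standard offset (UTC−08:00), 03:00 UTC − 8h = 19:00 Dortara Station standard time (rolling into the previous day, 18 September 2023).
The standard-time date in Dortara Station, 18 September 2023, does not fall between 21 October 2023 and 16 February 2024, so daylight saving is not in effect and Dortara Station is at UTC−08:00.
03:00 UTC − 8h = 19:00 Dortara Station (rolling into the previous day, 18 September 2023).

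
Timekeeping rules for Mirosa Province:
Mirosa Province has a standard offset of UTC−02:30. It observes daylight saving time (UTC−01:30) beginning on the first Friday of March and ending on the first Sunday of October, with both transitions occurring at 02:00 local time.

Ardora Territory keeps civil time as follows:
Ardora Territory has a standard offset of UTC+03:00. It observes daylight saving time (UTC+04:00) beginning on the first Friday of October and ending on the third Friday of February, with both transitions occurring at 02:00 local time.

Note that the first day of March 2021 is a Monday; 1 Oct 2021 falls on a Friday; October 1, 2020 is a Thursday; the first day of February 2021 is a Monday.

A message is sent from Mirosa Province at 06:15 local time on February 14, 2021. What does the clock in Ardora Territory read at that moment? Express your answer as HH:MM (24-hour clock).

12:45

1 March 2021 is a Monday, so the first Friday is March 5.
1 October 2021 is a Friday, so the first Sunday is October 3.
February 14, 2021 is outside the daylight-saving period (5 March – 3 October), so Mirosa Province is on standard time, UTC−02:30.
06:15 Mirosa Province + 2h30m = 08:45 UTC.
1 October 2020 is a Thursday, so the first Friday is October 2.
1 February 2021 is a Monday, so the first Friday is February 5 and the third is February 19.
At the standard offset (UTC+03:00), 08:45 UTC + 3h = 11:45 Ardora Territory standard time.
Daylight saving runs 2 October 2020 – 19 February 2021; the standard-time date in Ardora Territory, February 14, 2021, is inside that window, so Ardora Territory is at UTC+04:00.
08:45 UTC + 4h = 12:45 Ardora Territory.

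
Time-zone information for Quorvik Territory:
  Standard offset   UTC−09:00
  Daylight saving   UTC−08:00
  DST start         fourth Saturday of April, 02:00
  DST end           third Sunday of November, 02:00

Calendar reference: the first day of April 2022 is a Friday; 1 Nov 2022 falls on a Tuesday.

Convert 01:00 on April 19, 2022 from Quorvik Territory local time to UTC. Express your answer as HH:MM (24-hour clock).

10:00

1 April 2022 is a Friday, so the first Saturday is April 2 and the fourth is April 23.
1 November 2022 is a Tuesday, so the first Sunday is November 6 and the third is November 20.
April 19, 2022 is outside the daylight-saving period (23 April – 20 November), so Quorvik Territory is on standard time, UTC−09:00.
01:00 local + 9h = 10:00 UTC.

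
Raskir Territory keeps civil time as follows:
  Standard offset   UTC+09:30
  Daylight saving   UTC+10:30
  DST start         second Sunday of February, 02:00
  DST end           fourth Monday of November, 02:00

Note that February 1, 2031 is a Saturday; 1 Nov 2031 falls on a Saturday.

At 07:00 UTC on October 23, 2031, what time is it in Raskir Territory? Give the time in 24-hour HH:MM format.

17:30

1 February 2031 is a Saturday, so the first Sunday is February 2 and the second is February 9.
1 November 2031 is a Saturday, so the first Monday is November 3 and the fourth is November 24.
At the standard offset (UTC+09:30), 07:00 UTC + 9h30m = 16:30 Raskir Territory standard time.
The standard-time date in Raskir Territory, October 23, 2031, falls between 9 February and 24 November, so daylight saving is in effect and Raskir Territory is at UTC+10:30.
07:00 UTC + 10h30m = 17:30 local.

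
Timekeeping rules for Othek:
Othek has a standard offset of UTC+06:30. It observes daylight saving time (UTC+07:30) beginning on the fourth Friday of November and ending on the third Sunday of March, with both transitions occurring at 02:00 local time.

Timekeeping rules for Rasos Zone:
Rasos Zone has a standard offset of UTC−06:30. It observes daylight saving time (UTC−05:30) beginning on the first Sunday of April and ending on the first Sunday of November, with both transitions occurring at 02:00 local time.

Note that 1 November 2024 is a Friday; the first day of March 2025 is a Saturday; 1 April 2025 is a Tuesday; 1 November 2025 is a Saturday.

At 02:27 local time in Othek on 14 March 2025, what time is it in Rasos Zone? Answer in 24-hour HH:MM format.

12:27

1 November 2024 is a Friday, so the first Friday is November 1 and the fourth is November 22.
1 March 2025 is a Saturday, so the first Sunday is March 2 and the third is March 16.
Daylight saving runs 22 November 2024 – 16 March 2025; 14 March 2025 is inside that window, so Othek is at UTC+07:30.
02:27 Othek − 7h30m = 18:57 UTC (rolling into the previous day, 13 March 2025).
1 April 2025 is a Tuesday, so the first Sunday is April 6.
1 November 2025 is a Saturday, so the first Sunday is November 2.
At the standard offset (UTC−06:30), 18:57 UTC − 6h30m = 12:27 Rasos Zone standard time.
The standard-time date in Rasos Zone, 13 March 2025, does not fall between 6 April and 2 November, so daylight saving is not in effect and Rasos Zone is at UTC−06:30.
18:57 UTC − 6h30m = 12:27 Rasos Zone.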